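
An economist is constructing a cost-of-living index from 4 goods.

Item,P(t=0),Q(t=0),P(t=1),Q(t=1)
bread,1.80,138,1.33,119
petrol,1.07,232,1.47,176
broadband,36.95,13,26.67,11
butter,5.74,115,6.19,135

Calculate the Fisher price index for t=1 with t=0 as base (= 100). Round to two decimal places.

Laspeyres component (base-period weights):
ΣP(t=1)Q(t=0) = 1.33×138 + 1.47×232 + 26.67×13 + 6.19×115 = 183.54 + 341.04 + 346.71 + 711.85 = 1583.14
ΣP(t=0)Q(t=0) = 1.80×138 + 1.07×232 + 36.95×13 + 5.74×115 = 248.4 + 248.24 + 480.35 + 660.1 = 1637.09
L = 1583.14 / 1637.09 × 100 = 96.7045
Paasche component (current-period weights):
ΣP(t=1)Q(t=1) = 1.33×119 + 1.47×176 + 26.67×11 + 6.19×135 = 158.27 + 258.72 + 293.37 + 835.65 = 1546.01
ΣP(t=0)Q(t=1) = 1.80×119 + 1.07×176 + 36.95×11 + 5.74×135 = 214.2 + 188.32 + 406.45 + 774.9 = 1583.87
P = 1546.01 / 1583.87 × 100 = 97.6097
Fisher = √(L × P) = √(96.7045 × 97.6097) = 97.1560

97.16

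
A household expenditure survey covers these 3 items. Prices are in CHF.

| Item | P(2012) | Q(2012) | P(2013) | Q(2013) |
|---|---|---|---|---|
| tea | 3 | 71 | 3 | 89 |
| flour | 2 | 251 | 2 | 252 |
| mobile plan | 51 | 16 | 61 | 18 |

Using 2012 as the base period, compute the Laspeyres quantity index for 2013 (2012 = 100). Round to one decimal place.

110.3

Laspeyres quantity index uses base-period prices as weights.
ΣP(2012)·Q(2013) = 3×89 + 2×252 + 51×18 = 267 + 504 + 918 = 1689
ΣP(2012)·Q(2012) = 3×71 + 2×251 + 51×16 = 213 + 502 + 816 = 1531
Index = 1689 / 1531 × 100 = 110.3201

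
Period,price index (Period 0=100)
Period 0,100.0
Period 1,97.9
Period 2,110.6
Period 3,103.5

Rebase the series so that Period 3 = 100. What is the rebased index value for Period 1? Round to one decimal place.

Rebased(Period 1) = 97.9 / 103.5 × 100 = 94.5894

94.6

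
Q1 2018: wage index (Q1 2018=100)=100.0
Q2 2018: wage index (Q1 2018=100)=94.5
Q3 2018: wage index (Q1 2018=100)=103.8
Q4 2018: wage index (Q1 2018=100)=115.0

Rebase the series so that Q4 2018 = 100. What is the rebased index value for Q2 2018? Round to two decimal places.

82.17

Rebased(Q2 2018) = 94.5 / 115.0 × 100 = 82.1739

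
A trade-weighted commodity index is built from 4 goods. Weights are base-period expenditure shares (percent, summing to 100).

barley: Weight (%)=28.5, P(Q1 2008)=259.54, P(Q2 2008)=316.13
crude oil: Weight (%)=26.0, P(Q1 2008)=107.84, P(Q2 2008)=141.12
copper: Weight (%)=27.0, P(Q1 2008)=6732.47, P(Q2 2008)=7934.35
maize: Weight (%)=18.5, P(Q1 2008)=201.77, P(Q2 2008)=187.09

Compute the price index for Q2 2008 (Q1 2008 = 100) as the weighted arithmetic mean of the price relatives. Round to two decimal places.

117.71

barley: 28.5 × (316.13/259.54) = 28.5 × 1.218040 = 34.7141
crude oil: 26.0 × (141.12/107.84) = 26.0 × 1.308605 = 34.0237
copper: 27.0 × (7934.35/6732.47) = 27.0 × 1.178520 = 31.8200
maize: 18.5 × (187.09/201.77) = 18.5 × 0.927244 = 17.1540
Index = Σ wᵢ·(p₁ᵢ/p₀ᵢ) = 34.7141 + 34.0237 + 31.8200 + 17.1540 = 117.7119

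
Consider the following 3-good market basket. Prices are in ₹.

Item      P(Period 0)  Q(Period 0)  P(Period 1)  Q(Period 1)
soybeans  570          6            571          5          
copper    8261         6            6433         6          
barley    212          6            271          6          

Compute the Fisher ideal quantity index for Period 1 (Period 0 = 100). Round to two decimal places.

98.82

Laspeyres component (base-period weights):
ΣP(Period 0)Q(Period 1) = 570×5 + 8261×6 + 212×6 = 2850 + 49566 + 1272 = 53688
ΣP(Period 0)Q(Period 0) = 570×6 + 8261×6 + 212×6 = 3420 + 49566 + 1272 = 54258
L = 53688 / 54258 × 100 = 98.9495
Paasche component (current-period weights):
ΣP(Period 1)Q(Period 1) = 571×5 + 6433×6 + 271×6 = 2855 + 38598 + 1626 = 43079
ΣP(Period 1)Q(Period 0) = 571×6 + 6433×6 + 271×6 = 3426 + 38598 + 1626 = 43650
P = 43079 / 43650 × 100 = 98.6919
Fisher = √(L × P) = √(98.9495 × 98.6919) = 98.8206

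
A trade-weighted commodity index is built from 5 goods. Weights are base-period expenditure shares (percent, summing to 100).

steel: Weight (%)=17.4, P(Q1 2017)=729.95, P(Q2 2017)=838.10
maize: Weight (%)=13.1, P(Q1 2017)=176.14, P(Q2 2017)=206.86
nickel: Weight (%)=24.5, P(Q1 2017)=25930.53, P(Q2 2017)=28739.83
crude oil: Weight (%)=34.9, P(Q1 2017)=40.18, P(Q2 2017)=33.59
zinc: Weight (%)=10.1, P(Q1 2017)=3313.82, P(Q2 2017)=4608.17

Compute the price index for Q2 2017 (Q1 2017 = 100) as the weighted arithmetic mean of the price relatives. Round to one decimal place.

steel: 17.4 × (838.10/729.95) = 17.4 × 1.148161 = 19.9780
maize: 13.1 × (206.86/176.14) = 13.1 × 1.174407 = 15.3847
nickel: 24.5 × (28739.83/25930.53) = 24.5 × 1.108339 = 27.1543
crude oil: 34.9 × (33.59/40.18) = 34.9 × 0.835988 = 29.1760
zinc: 10.1 × (4608.17/3313.82) = 10.1 × 1.390592 = 14.0450
Index = Σ wᵢ·(p₁ᵢ/p₀ᵢ) = 19.9780 + 15.3847 + 27.1543 + 29.1760 + 14.0450 = 105.7380

105.7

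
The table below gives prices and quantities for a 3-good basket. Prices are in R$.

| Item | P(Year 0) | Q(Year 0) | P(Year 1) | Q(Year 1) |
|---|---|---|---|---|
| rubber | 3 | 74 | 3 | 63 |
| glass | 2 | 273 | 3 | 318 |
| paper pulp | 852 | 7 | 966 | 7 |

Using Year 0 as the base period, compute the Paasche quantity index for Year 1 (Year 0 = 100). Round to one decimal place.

101.3

Paasche quantity index uses current-period prices as weights.
ΣP(Year 1)·Q(Year 1) = 3×63 + 3×318 + 966×7 = 189 + 954 + 6762 = 7905
ΣP(Year 1)·Q(Year 0) = 3×74 + 3×273 + 966×7 = 222 + 819 + 6762 = 7803
Index = 7905 / 7803 × 100 = 101.3072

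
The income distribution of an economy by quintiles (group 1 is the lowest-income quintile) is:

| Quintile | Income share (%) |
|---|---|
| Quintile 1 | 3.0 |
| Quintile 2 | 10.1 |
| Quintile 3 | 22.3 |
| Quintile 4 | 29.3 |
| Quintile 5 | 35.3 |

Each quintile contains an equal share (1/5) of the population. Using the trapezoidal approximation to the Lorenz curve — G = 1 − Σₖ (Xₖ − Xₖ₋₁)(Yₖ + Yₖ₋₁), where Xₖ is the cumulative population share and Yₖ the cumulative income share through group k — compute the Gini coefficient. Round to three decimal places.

Cumulative income shares Yₖ: 0.0300, 0.1310, 0.3540, 0.6470, 1.0000
Σ (Xₖ−Xₖ₋₁)(Yₖ+Yₖ₋₁) = (1/5)(0.0300+0.0000) + (1/5)(0.1310+0.0300) + (1/5)(0.3540+0.1310) + (1/5)(0.6470+0.3540) + (1/5)(1.0000+0.6470)
  = 0.0060 + 0.0322 + 0.0970 + 0.2002 + 0.3294 = 0.6648
G = 1 − 0.6648 = 0.3352

0.335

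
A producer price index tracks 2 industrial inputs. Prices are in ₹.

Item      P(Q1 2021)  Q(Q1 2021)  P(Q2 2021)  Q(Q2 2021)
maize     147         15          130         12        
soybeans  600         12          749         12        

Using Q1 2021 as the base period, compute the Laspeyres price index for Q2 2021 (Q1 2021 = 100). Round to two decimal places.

116.30

Laspeyres price index uses base-period quantities as weights.
ΣP(Q2 2021)·Q(Q1 2021) = 130×15 + 749×12 = 1950 + 8988 = 10938
ΣP(Q1 2021)·Q(Q1 2021) = 147×15 + 600×12 = 2205 + 7200 = 9405
Index = 10938 / 9405 × 100 = 116.2998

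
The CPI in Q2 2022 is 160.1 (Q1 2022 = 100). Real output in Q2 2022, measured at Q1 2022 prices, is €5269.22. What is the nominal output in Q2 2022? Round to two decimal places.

8436.02

Nominal = Real × (Index/100) = 5269.22 × (160.1/100)
        = 5269.22 × 1.601 = 8436.0212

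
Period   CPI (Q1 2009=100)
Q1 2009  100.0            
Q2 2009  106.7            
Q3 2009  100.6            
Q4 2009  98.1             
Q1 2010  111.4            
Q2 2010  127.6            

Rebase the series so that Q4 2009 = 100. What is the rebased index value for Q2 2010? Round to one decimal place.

130.1

Rebased(Q2 2010) = 127.6 / 98.1 × 100 = 130.0714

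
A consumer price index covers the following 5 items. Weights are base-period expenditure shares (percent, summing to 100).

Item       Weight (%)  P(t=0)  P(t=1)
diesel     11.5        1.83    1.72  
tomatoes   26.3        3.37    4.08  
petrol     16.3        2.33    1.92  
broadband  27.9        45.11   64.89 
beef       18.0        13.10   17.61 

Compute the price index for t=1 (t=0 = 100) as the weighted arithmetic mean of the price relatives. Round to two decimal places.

120.41

diesel: 11.5 × (1.72/1.83) = 11.5 × 0.939891 = 10.8087
tomatoes: 26.3 × (4.08/3.37) = 26.3 × 1.210682 = 31.8409
petrol: 16.3 × (1.92/2.33) = 16.3 × 0.824034 = 13.4318
broadband: 27.9 × (64.89/45.11) = 27.9 × 1.438484 = 40.1337
beef: 18.0 × (17.61/13.10) = 18.0 × 1.344275 = 24.1969
Index = Σ wᵢ·(p₁ᵢ/p₀ᵢ) = 10.8087 + 31.8409 + 13.4318 + 40.1337 + 24.1969 = 120.4121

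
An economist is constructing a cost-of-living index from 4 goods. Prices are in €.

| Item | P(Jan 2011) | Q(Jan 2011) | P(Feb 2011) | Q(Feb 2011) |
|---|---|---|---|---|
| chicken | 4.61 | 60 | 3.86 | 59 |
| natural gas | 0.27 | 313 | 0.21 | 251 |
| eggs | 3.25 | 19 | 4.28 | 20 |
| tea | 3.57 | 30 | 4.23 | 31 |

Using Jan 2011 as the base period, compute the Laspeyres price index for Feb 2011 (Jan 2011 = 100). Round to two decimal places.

95.39

Laspeyres price index uses base-period quantities as weights.
ΣP(Feb 2011)·Q(Jan 2011) = 3.86×60 + 0.21×313 + 4.28×19 + 4.23×30 = 231.6 + 65.73 + 81.32 + 126.9 = 505.55
ΣP(Jan 2011)·Q(Jan 2011) = 4.61×60 + 0.27×313 + 3.25×19 + 3.57×30 = 276.6 + 84.51 + 61.75 + 107.1 = 529.96
Index = 505.55 / 529.96 × 100 = 95.3940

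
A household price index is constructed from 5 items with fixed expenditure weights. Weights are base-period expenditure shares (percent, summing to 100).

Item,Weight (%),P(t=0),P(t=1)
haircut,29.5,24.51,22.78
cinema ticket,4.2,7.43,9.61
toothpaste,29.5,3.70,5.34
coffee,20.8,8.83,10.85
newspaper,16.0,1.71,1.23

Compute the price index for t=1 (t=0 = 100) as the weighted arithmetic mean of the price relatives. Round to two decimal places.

112.49

haircut: 29.5 × (22.78/24.51) = 29.5 × 0.929417 = 27.4178
cinema ticket: 4.2 × (9.61/7.43) = 4.2 × 1.293405 = 5.4323
toothpaste: 29.5 × (5.34/3.70) = 29.5 × 1.443243 = 42.5757
coffee: 20.8 × (10.85/8.83) = 20.8 × 1.228766 = 25.5583
newspaper: 16.0 × (1.23/1.71) = 16.0 × 0.719298 = 11.5088
Index = Σ wᵢ·(p₁ᵢ/p₀ᵢ) = 27.4178 + 5.4323 + 42.5757 + 25.5583 + 11.5088 = 112.4929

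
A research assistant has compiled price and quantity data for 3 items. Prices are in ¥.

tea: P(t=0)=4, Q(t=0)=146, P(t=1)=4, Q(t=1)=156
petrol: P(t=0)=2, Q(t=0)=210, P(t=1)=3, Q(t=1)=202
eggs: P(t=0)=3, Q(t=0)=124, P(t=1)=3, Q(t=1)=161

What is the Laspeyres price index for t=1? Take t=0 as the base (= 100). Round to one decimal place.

115.3

Laspeyres price index uses base-period quantities as weights.
ΣP(t=1)·Q(t=0) = 4×146 + 3×210 + 3×124 = 584 + 630 + 372 = 1586
ΣP(t=0)·Q(t=0) = 4×146 + 2×210 + 3×124 = 584 + 420 + 372 = 1376
Index = 1586 / 1376 × 100 = 115.2616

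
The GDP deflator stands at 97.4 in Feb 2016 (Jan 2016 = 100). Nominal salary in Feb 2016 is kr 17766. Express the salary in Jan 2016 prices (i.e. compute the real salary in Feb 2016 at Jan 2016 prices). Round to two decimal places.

Real = Nominal ÷ (Index/100) = 17766 ÷ (97.4/100)
     = 17766 ÷ 0.974 = 18240.2464

18240.25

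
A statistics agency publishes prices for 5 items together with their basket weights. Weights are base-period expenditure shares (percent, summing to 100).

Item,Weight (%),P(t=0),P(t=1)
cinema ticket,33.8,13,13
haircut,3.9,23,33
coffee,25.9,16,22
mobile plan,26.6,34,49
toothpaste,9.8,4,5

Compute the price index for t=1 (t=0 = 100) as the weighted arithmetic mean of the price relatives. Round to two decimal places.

125.59

cinema ticket: 33.8 × (13/13) = 33.8 × 1.000000 = 33.8000
haircut: 3.9 × (33/23) = 3.9 × 1.434783 = 5.5957
coffee: 25.9 × (22/16) = 25.9 × 1.375000 = 35.6125
mobile plan: 26.6 × (49/34) = 26.6 × 1.441176 = 38.3353
toothpaste: 9.8 × (5/4) = 9.8 × 1.250000 = 12.2500
Index = Σ wᵢ·(p₁ᵢ/p₀ᵢ) = 33.8000 + 5.5957 + 35.6125 + 38.3353 + 12.2500 = 125.5934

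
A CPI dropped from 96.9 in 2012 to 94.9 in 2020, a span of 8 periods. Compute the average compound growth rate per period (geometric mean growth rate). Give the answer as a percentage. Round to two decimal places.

Growth factor = (94.9/96.9)^(1/8) = (0.979360)^(1/8) = 0.997396
Growth rate = 0.997396 − 1 = -0.002604 = -0.2604%

-0.26%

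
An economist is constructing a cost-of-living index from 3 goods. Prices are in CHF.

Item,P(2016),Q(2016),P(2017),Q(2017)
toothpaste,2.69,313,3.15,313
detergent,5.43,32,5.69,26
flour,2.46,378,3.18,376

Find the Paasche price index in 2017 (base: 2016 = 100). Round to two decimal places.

Paasche price index uses current-period quantities as weights.
ΣP(2017)·Q(2017) = 3.15×313 + 5.69×26 + 3.18×376 = 985.95 + 147.94 + 1195.68 = 2329.57
ΣP(2016)·Q(2017) = 2.69×313 + 5.43×26 + 2.46×376 = 841.97 + 141.18 + 924.96 = 1908.11
Index = 2329.57 / 1908.11 × 100 = 122.0878

122.09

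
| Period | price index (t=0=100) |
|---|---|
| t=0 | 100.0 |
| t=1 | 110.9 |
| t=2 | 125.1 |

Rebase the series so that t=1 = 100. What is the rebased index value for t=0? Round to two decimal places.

Rebased(t=0) = 100.0 / 110.9 × 100 = 90.1713

90.17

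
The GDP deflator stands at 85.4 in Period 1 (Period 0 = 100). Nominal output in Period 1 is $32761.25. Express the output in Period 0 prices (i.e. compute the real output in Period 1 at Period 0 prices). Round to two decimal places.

Real = Nominal ÷ (Index/100) = 32761.25 ÷ (85.4/100)
     = 32761.25 ÷ 0.854 = 38362.1194

38362.12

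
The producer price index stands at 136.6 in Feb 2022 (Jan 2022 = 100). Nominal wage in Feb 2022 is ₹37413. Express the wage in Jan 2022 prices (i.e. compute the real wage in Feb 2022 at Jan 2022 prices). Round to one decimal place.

27388.7

Real = Nominal ÷ (Index/100) = 37413 ÷ (136.6/100)
     = 37413 ÷ 1.366 = 27388.7262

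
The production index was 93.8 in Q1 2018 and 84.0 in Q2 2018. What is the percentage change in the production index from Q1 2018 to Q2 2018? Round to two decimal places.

-10.45%

Change = (84.0 − 93.8) / 93.8 × 100
       = -9.8 / 93.8 × 100 = -10.4478%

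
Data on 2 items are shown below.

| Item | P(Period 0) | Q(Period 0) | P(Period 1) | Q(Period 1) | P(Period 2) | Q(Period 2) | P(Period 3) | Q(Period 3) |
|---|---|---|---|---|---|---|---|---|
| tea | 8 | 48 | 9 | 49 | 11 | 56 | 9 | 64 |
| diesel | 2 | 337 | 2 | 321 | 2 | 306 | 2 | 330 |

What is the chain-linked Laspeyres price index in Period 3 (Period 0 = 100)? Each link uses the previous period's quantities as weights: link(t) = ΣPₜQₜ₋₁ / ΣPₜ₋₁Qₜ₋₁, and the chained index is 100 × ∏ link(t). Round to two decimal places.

103.60

Link Period 0→Period 1:
ΣP(Period 1)Q(Period 0) = 9×48 + 2×337 = 432 + 674 = 1106
ΣP(Period 0)Q(Period 0) = 8×48 + 2×337 = 384 + 674 = 1058
link = 1106/1058 = 1.045369
Link Period 1→Period 2:
ΣP(Period 2)Q(Period 1) = 11×49 + 2×321 = 539 + 642 = 1181
ΣP(Period 1)Q(Period 1) = 9×49 + 2×321 = 441 + 642 = 1083
link = 1181/1083 = 1.090489
Link Period 2→Period 3:
ΣP(Period 3)Q(Period 2) = 9×56 + 2×306 = 504 + 612 = 1116
ΣP(Period 2)Q(Period 2) = 11×56 + 2×306 = 616 + 612 = 1228
link = 1116/1228 = 0.908795
Chained index = 100 × 1.045369 × 1.090489 × 0.908795 = 103.5993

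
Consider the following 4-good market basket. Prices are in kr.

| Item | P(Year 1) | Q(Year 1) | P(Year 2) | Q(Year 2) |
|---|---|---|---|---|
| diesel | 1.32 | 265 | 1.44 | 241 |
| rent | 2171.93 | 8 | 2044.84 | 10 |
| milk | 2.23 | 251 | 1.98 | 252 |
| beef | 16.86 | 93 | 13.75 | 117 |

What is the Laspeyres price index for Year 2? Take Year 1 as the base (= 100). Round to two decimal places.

93.27

Laspeyres price index uses base-period quantities as weights.
ΣP(Year 2)·Q(Year 1) = 1.44×265 + 2044.84×8 + 1.98×251 + 13.75×93 = 381.6 + 16358.72 + 496.98 + 1278.75 = 18516.05
ΣP(Year 1)·Q(Year 1) = 1.32×265 + 2171.93×8 + 2.23×251 + 16.86×93 = 349.8 + 17375.44 + 559.73 + 1567.98 = 19852.95
Index = 18516.05 / 19852.95 × 100 = 93.2660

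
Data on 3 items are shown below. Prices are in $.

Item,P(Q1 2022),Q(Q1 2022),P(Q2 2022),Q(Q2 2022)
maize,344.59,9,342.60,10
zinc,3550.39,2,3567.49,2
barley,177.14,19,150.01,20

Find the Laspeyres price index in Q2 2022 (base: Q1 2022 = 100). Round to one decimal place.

96.3

Laspeyres price index uses base-period quantities as weights.
ΣP(Q2 2022)·Q(Q1 2022) = 342.60×9 + 3567.49×2 + 150.01×19 = 3083.4 + 7134.98 + 2850.19 = 13068.57
ΣP(Q1 2022)·Q(Q1 2022) = 344.59×9 + 3550.39×2 + 177.14×19 = 3101.31 + 7100.78 + 3365.66 = 13567.75
Index = 13068.57 / 13567.75 × 100 = 96.3208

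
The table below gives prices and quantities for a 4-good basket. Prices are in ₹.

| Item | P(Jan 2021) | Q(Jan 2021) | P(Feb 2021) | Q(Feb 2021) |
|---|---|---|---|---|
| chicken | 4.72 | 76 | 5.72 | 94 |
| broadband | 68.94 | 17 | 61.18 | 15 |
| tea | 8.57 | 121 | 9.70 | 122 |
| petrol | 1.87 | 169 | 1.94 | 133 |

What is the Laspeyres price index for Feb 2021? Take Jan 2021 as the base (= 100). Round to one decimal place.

103.2

Laspeyres price index uses base-period quantities as weights.
ΣP(Feb 2021)·Q(Jan 2021) = 5.72×76 + 61.18×17 + 9.70×121 + 1.94×169 = 434.72 + 1040.06 + 1173.7 + 327.86 = 2976.34
ΣP(Jan 2021)·Q(Jan 2021) = 4.72×76 + 68.94×17 + 8.57×121 + 1.87×169 = 358.72 + 1171.98 + 1036.97 + 316.03 = 2883.7
Index = 2976.34 / 2883.7 × 100 = 103.2125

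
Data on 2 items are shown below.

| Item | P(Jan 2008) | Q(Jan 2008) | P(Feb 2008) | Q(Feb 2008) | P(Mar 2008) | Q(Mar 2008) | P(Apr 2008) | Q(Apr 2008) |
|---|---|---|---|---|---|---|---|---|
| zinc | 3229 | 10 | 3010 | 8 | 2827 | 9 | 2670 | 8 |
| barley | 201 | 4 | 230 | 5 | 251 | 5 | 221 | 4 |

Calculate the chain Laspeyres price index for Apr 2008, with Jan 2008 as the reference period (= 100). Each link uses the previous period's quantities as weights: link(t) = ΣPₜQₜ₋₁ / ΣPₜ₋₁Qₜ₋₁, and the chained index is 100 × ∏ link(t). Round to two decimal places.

Link Jan 2008→Feb 2008:
ΣP(Feb 2008)Q(Jan 2008) = 3010×10 + 230×4 = 30100 + 920 = 31020
ΣP(Jan 2008)Q(Jan 2008) = 3229×10 + 201×4 = 32290 + 804 = 33094
link = 31020/33094 = 0.937330
Link Feb 2008→Mar 2008:
ΣP(Mar 2008)Q(Feb 2008) = 2827×8 + 251×5 = 22616 + 1255 = 23871
ΣP(Feb 2008)Q(Feb 2008) = 3010×8 + 230×5 = 24080 + 1150 = 25230
link = 23871/25230 = 0.946136
Link Mar 2008→Apr 2008:
ΣP(Apr 2008)Q(Mar 2008) = 2670×9 + 221×5 = 24030 + 1105 = 25135
ΣP(Mar 2008)Q(Mar 2008) = 2827×9 + 251×5 = 25443 + 1255 = 26698
link = 25135/26698 = 0.941456
Chained index = 100 × 0.937330 × 0.946136 × 0.941456 = 83.4922

83.49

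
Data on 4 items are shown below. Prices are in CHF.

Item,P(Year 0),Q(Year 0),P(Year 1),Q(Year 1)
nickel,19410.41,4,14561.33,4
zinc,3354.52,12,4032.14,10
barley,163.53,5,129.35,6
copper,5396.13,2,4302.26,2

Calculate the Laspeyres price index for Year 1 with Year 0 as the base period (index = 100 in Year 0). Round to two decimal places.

89.48

Laspeyres price index uses base-period quantities as weights.
ΣP(Year 1)·Q(Year 0) = 14561.33×4 + 4032.14×12 + 129.35×5 + 4302.26×2 = 58245.32 + 48385.68 + 646.75 + 8604.52 = 115882.27
ΣP(Year 0)·Q(Year 0) = 19410.41×4 + 3354.52×12 + 163.53×5 + 5396.13×2 = 77641.64 + 40254.24 + 817.65 + 10792.26 = 129505.79
Index = 115882.27 / 129505.79 × 100 = 89.4804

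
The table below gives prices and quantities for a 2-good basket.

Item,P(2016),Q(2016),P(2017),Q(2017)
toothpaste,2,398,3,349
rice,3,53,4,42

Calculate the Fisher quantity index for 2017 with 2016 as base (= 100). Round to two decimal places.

Laspeyres component (base-period weights):
ΣP(2016)Q(2017) = 2×349 + 3×42 = 698 + 126 = 824
ΣP(2016)Q(2016) = 2×398 + 3×53 = 796 + 159 = 955
L = 824 / 955 × 100 = 86.2827
Paasche component (current-period weights):
ΣP(2017)Q(2017) = 3×349 + 4×42 = 1047 + 168 = 1215
ΣP(2017)Q(2016) = 3×398 + 4×53 = 1194 + 212 = 1406
P = 1215 / 1406 × 100 = 86.4154
Fisher = √(L × P) = √(86.2827 × 86.4154) = 86.3490

86.35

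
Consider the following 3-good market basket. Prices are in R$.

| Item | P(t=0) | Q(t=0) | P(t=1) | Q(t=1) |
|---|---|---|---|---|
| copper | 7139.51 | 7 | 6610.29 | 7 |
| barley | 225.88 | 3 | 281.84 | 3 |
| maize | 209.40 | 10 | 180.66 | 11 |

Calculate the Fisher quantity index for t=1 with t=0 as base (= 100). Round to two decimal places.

100.38

Laspeyres component (base-period weights):
ΣP(t=0)Q(t=1) = 7139.51×7 + 225.88×3 + 209.40×11 = 49976.57 + 677.64 + 2303.4 = 52957.61
ΣP(t=0)Q(t=0) = 7139.51×7 + 225.88×3 + 209.40×10 = 49976.57 + 677.64 + 2094 = 52748.21
L = 52957.61 / 52748.21 × 100 = 100.3970
Paasche component (current-period weights):
ΣP(t=1)Q(t=1) = 6610.29×7 + 281.84×3 + 180.66×11 = 46272.03 + 845.52 + 1987.26 = 49104.81
ΣP(t=1)Q(t=0) = 6610.29×7 + 281.84×3 + 180.66×10 = 46272.03 + 845.52 + 1806.6 = 48924.15
P = 49104.81 / 48924.15 × 100 = 100.3693
Fisher = √(L × P) = √(100.3970 × 100.3693) = 100.3831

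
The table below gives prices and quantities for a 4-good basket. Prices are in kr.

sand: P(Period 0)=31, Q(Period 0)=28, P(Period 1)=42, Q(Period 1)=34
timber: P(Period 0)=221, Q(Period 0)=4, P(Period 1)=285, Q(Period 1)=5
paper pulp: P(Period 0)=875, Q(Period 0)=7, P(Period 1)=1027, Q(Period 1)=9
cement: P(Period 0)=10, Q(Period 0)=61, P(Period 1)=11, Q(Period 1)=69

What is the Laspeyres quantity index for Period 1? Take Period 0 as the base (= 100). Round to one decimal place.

Laspeyres quantity index uses base-period prices as weights.
ΣP(Period 0)·Q(Period 1) = 31×34 + 221×5 + 875×9 + 10×69 = 1054 + 1105 + 7875 + 690 = 10724
ΣP(Period 0)·Q(Period 0) = 31×28 + 221×4 + 875×7 + 10×61 = 868 + 884 + 6125 + 610 = 8487
Index = 10724 / 8487 × 100 = 126.3580

126.4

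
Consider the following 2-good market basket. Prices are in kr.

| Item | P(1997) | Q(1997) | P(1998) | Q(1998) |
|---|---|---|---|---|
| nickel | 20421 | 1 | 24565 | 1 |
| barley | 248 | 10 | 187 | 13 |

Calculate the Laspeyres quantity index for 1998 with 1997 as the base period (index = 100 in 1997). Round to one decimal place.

103.2

Laspeyres quantity index uses base-period prices as weights.
ΣP(1997)·Q(1998) = 20421×1 + 248×13 = 20421 + 3224 = 23645
ΣP(1997)·Q(1997) = 20421×1 + 248×10 = 20421 + 2480 = 22901
Index = 23645 / 22901 × 100 = 103.2488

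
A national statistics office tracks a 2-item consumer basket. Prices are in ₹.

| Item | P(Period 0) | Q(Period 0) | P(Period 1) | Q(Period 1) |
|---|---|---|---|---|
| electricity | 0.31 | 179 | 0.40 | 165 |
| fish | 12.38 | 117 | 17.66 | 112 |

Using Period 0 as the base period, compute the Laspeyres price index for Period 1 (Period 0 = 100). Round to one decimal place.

Laspeyres price index uses base-period quantities as weights.
ΣP(Period 1)·Q(Period 0) = 0.40×179 + 17.66×117 = 71.6 + 2066.22 = 2137.82
ΣP(Period 0)·Q(Period 0) = 0.31×179 + 12.38×117 = 55.49 + 1448.46 = 1503.95
Index = 2137.82 / 1503.95 × 100 = 142.1470

142.1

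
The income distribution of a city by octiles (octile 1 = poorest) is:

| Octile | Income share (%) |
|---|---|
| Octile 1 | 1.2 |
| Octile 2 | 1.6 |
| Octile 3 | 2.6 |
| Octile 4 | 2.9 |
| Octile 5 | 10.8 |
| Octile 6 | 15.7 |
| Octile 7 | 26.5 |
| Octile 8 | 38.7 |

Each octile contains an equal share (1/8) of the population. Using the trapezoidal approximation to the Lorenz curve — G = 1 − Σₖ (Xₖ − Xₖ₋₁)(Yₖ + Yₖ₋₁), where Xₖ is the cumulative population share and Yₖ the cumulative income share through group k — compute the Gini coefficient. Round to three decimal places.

Cumulative income shares Yₖ: 0.0120, 0.0280, 0.0540, 0.0830, 0.1910, 0.3480, 0.6130, 1.0000
Σ (Xₖ−Xₖ₋₁)(Yₖ+Yₖ₋₁) = (1/8)(0.0120+0.0000) + (1/8)(0.0280+0.0120) + (1/8)(0.0540+0.0280) + (1/8)(0.0830+0.0540) + (1/8)(0.1910+0.0830) + (1/8)(0.3480+0.1910) + (1/8)(0.6130+0.3480) + (1/8)(1.0000+0.6130)
  = 0.0015 + 0.0050 + 0.0103 + 0.0171 + 0.0343 + 0.0674 + 0.1201 + 0.2016 = 0.4572
G = 1 − 0.4572 = 0.5428

0.543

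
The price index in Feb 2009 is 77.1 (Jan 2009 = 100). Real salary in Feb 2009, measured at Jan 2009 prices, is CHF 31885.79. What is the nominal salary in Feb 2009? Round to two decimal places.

Nominal = Real × (Index/100) = 31885.79 × (77.1/100)
        = 31885.79 × 0.771 = 24583.9441

24583.94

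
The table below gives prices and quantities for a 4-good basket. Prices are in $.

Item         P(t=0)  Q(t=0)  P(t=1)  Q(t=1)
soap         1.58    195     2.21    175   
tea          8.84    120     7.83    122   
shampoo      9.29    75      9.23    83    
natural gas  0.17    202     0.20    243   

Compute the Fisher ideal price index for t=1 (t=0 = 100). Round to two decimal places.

Laspeyres component (base-period weights):
ΣP(t=1)Q(t=0) = 2.21×195 + 7.83×120 + 9.23×75 + 0.20×202 = 430.95 + 939.6 + 692.25 + 40.4 = 2103.2
ΣP(t=0)Q(t=0) = 1.58×195 + 8.84×120 + 9.29×75 + 0.17×202 = 308.1 + 1060.8 + 696.75 + 34.34 = 2099.99
L = 2103.2 / 2099.99 × 100 = 100.1529
Paasche component (current-period weights):
ΣP(t=1)Q(t=1) = 2.21×175 + 7.83×122 + 9.23×83 + 0.20×243 = 386.75 + 955.26 + 766.09 + 48.6 = 2156.7
ΣP(t=0)Q(t=1) = 1.58×175 + 8.84×122 + 9.29×83 + 0.17×243 = 276.5 + 1078.48 + 771.07 + 41.31 = 2167.36
P = 2156.7 / 2167.36 × 100 = 99.5082
Fisher = √(L × P) = √(100.1529 × 99.5082) = 99.8300

99.83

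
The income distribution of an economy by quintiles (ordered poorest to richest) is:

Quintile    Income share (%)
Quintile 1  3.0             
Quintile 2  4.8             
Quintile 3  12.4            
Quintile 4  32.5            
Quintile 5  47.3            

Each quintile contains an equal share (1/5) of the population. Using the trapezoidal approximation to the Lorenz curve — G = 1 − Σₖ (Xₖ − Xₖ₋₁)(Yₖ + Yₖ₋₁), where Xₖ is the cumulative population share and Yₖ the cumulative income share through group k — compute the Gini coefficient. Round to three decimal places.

0.465

Cumulative income shares Yₖ: 0.0300, 0.0780, 0.2020, 0.5270, 1.0000
Σ (Xₖ−Xₖ₋₁)(Yₖ+Yₖ₋₁) = (1/5)(0.0300+0.0000) + (1/5)(0.0780+0.0300) + (1/5)(0.2020+0.0780) + (1/5)(0.5270+0.2020) + (1/5)(1.0000+0.5270)
  = 0.0060 + 0.0216 + 0.0560 + 0.1458 + 0.3054 = 0.5348
G = 1 − 0.5348 = 0.4652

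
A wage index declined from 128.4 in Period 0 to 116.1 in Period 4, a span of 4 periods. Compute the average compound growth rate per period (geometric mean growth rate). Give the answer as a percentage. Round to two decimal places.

Growth factor = (116.1/128.4)^(1/4) = (0.904206)^(1/4) = 0.975140
Growth rate = 0.975140 − 1 = -0.024860 = -2.4860%

-2.49%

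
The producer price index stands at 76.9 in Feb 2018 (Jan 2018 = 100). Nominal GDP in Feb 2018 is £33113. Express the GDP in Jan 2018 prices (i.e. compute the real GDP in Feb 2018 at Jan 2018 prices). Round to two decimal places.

Real = Nominal ÷ (Index/100) = 33113 ÷ (76.9/100)
     = 33113 ÷ 0.769 = 43059.8179

43059.82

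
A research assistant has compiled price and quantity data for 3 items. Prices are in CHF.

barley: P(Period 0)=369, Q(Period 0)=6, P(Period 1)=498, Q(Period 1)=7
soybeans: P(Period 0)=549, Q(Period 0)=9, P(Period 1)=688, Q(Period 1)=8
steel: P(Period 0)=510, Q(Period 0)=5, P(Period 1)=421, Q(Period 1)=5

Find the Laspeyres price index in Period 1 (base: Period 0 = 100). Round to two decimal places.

Laspeyres price index uses base-period quantities as weights.
ΣP(Period 1)·Q(Period 0) = 498×6 + 688×9 + 421×5 = 2988 + 6192 + 2105 = 11285
ΣP(Period 0)·Q(Period 0) = 369×6 + 549×9 + 510×5 = 2214 + 4941 + 2550 = 9705
Index = 11285 / 9705 × 100 = 116.2803

116.28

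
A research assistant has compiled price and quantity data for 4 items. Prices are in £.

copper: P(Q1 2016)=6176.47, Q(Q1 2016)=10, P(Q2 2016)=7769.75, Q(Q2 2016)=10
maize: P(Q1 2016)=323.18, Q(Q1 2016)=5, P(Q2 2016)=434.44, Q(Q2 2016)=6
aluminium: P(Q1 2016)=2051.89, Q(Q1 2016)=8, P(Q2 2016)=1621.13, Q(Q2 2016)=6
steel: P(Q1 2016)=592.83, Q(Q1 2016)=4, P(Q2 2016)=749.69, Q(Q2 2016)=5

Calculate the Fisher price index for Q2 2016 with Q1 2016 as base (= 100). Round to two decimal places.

117.68

Laspeyres component (base-period weights):
ΣP(Q2 2016)Q(Q1 2016) = 7769.75×10 + 434.44×5 + 1621.13×8 + 749.69×4 = 77697.5 + 2172.2 + 12969.04 + 2998.76 = 95837.5
ΣP(Q1 2016)Q(Q1 2016) = 6176.47×10 + 323.18×5 + 2051.89×8 + 592.83×4 = 61764.7 + 1615.9 + 16415.12 + 2371.32 = 82167.04
L = 95837.5 / 82167.04 × 100 = 116.6374
Paasche component (current-period weights):
ΣP(Q2 2016)Q(Q2 2016) = 7769.75×10 + 434.44×6 + 1621.13×6 + 749.69×5 = 77697.5 + 2606.64 + 9726.78 + 3748.45 = 93779.37
ΣP(Q1 2016)Q(Q2 2016) = 6176.47×10 + 323.18×6 + 2051.89×6 + 592.83×5 = 61764.7 + 1939.08 + 12311.34 + 2964.15 = 78979.27
P = 93779.37 / 78979.27 × 100 = 118.7392
Fisher = √(L × P) = √(116.6374 × 118.7392) = 117.6836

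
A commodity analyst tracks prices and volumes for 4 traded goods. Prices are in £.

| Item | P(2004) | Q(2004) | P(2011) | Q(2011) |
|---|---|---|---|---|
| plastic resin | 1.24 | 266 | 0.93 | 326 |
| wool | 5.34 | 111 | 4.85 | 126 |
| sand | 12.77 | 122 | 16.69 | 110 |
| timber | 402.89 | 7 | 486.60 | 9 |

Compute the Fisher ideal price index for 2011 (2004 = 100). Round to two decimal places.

117.11

Laspeyres component (base-period weights):
ΣP(2011)Q(2004) = 0.93×266 + 4.85×111 + 16.69×122 + 486.60×7 = 247.38 + 538.35 + 2036.18 + 3406.2 = 6228.11
ΣP(2004)Q(2004) = 1.24×266 + 5.34×111 + 12.77×122 + 402.89×7 = 329.84 + 592.74 + 1557.94 + 2820.23 = 5300.75
L = 6228.11 / 5300.75 × 100 = 117.4949
Paasche component (current-period weights):
ΣP(2011)Q(2011) = 0.93×326 + 4.85×126 + 16.69×110 + 486.60×9 = 303.18 + 611.1 + 1835.9 + 4379.4 = 7129.58
ΣP(2004)Q(2011) = 1.24×326 + 5.34×126 + 12.77×110 + 402.89×9 = 404.24 + 672.84 + 1404.7 + 3626.01 = 6107.79
P = 7129.58 / 6107.79 × 100 = 116.7293
Fisher = √(L × P) = √(117.4949 × 116.7293) = 117.1115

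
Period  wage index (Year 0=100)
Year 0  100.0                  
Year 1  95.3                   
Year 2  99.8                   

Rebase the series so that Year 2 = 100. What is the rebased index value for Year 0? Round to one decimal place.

100.2

Rebased(Year 0) = 100.0 / 99.8 × 100 = 100.2004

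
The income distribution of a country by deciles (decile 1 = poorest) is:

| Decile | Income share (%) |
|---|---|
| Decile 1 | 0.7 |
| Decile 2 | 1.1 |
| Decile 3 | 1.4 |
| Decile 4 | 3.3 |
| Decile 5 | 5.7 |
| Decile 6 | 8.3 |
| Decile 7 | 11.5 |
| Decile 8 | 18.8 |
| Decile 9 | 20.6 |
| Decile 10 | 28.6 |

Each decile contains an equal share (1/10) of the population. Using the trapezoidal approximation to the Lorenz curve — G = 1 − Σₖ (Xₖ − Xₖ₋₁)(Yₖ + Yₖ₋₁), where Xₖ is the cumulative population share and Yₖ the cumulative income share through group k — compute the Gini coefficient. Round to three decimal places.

Cumulative income shares Yₖ: 0.0070, 0.0180, 0.0320, 0.0650, 0.1220, 0.2050, 0.3200, 0.5080, 0.7140, 1.0000
Σ (Xₖ−Xₖ₋₁)(Yₖ+Yₖ₋₁) = (1/10)(0.0070+0.0000) + (1/10)(0.0180+0.0070) + (1/10)(0.0320+0.0180) + (1/10)(0.0650+0.0320) + (1/10)(0.1220+0.0650) + (1/10)(0.2050+0.1220) + (1/10)(0.3200+0.2050) + (1/10)(0.5080+0.3200) + (1/10)(0.7140+0.5080) + (1/10)(1.0000+0.7140)
  = 0.0007 + 0.0025 + 0.0050 + 0.0097 + 0.0187 + 0.0327 + 0.0525 + 0.0828 + 0.1222 + 0.1714 = 0.4982
G = 1 − 0.4982 = 0.5018

0.502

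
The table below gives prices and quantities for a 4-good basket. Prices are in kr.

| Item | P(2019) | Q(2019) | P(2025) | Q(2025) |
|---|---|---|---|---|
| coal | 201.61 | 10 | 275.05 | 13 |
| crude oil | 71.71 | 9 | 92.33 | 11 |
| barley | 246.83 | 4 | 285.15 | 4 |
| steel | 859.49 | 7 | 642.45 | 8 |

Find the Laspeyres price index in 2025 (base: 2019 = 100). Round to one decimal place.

95.4

Laspeyres price index uses base-period quantities as weights.
ΣP(2025)·Q(2019) = 275.05×10 + 92.33×9 + 285.15×4 + 642.45×7 = 2750.5 + 830.97 + 1140.6 + 4497.15 = 9219.22
ΣP(2019)·Q(2019) = 201.61×10 + 71.71×9 + 246.83×4 + 859.49×7 = 2016.1 + 645.39 + 987.32 + 6016.43 = 9665.24
Index = 9219.22 / 9665.24 × 100 = 95.3853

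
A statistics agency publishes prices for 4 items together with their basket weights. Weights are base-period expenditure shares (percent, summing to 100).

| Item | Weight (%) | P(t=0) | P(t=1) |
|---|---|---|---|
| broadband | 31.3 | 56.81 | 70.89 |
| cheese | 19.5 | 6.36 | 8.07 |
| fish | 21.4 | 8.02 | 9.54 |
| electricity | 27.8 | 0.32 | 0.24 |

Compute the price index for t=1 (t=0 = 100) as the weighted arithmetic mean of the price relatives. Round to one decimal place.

broadband: 31.3 × (70.89/56.81) = 31.3 × 1.247844 = 39.0575
cheese: 19.5 × (8.07/6.36) = 19.5 × 1.268868 = 24.7429
fish: 21.4 × (9.54/8.02) = 21.4 × 1.189526 = 25.4559
electricity: 27.8 × (0.24/0.32) = 27.8 × 0.750000 = 20.8500
Index = Σ wᵢ·(p₁ᵢ/p₀ᵢ) = 39.0575 + 24.7429 + 25.4559 + 20.8500 = 110.1063

110.1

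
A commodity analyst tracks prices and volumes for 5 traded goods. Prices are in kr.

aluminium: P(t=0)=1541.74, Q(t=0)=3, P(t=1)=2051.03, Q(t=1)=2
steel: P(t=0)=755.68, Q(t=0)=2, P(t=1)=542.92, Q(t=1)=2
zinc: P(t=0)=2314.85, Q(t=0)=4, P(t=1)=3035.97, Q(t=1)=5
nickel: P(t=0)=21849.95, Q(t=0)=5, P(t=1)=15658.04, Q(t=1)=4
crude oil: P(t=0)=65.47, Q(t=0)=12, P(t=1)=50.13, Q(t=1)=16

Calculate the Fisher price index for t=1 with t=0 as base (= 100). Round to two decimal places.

Laspeyres component (base-period weights):
ΣP(t=1)Q(t=0) = 2051.03×3 + 542.92×2 + 3035.97×4 + 15658.04×5 + 50.13×12 = 6153.09 + 1085.84 + 12143.88 + 78290.2 + 601.56 = 98274.57
ΣP(t=0)Q(t=0) = 1541.74×3 + 755.68×2 + 2314.85×4 + 21849.95×5 + 65.47×12 = 4625.22 + 1511.36 + 9259.4 + 109249.75 + 785.64 = 125431.37
L = 98274.57 / 125431.37 × 100 = 78.3493
Paasche component (current-period weights):
ΣP(t=1)Q(t=1) = 2051.03×2 + 542.92×2 + 3035.97×5 + 15658.04×4 + 50.13×16 = 4102.06 + 1085.84 + 15179.85 + 62632.16 + 802.08 = 83801.99
ΣP(t=0)Q(t=1) = 1541.74×2 + 755.68×2 + 2314.85×5 + 21849.95×4 + 65.47×16 = 3083.48 + 1511.36 + 11574.25 + 87399.8 + 1047.52 = 104616.41
P = 83801.99 / 104616.41 × 100 = 80.1041
Fisher = √(L × P) = √(78.3493 × 80.1041) = 79.2218

79.22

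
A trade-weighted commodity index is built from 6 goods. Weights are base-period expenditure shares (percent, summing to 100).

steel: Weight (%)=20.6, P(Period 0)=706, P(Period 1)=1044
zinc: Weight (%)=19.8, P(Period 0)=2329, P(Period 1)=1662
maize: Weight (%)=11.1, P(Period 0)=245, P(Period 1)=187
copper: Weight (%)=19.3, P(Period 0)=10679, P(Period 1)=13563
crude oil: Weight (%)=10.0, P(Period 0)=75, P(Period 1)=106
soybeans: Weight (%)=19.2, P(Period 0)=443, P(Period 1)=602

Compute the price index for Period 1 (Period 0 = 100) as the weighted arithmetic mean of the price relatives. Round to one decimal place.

steel: 20.6 × (1044/706) = 20.6 × 1.478754 = 30.4623
zinc: 19.8 × (1662/2329) = 19.8 × 0.713611 = 14.1295
maize: 11.1 × (187/245) = 11.1 × 0.763265 = 8.4722
copper: 19.3 × (13563/10679) = 19.3 × 1.270063 = 24.5122
crude oil: 10.0 × (106/75) = 10.0 × 1.413333 = 14.1333
soybeans: 19.2 × (602/443) = 19.2 × 1.358916 = 26.0912
Index = Σ wᵢ·(p₁ᵢ/p₀ᵢ) = 30.4623 + 14.1295 + 8.4722 + 24.5122 + 14.1333 + 26.0912 = 117.8008

117.8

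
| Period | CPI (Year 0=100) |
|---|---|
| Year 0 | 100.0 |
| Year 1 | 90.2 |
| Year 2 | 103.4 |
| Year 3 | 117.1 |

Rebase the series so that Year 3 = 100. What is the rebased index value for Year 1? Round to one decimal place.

Rebased(Year 1) = 90.2 / 117.1 × 100 = 77.0282

77.0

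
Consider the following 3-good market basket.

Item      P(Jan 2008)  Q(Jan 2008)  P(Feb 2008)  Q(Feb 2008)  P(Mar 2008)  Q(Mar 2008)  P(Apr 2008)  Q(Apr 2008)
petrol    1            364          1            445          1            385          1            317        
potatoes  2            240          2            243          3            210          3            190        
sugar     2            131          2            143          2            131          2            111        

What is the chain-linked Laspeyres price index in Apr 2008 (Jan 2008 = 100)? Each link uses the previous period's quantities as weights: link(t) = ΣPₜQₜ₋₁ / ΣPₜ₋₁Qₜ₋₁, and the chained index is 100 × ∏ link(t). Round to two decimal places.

119.97

Link Jan 2008→Feb 2008:
ΣP(Feb 2008)Q(Jan 2008) = 1×364 + 2×240 + 2×131 = 364 + 480 + 262 = 1106
ΣP(Jan 2008)Q(Jan 2008) = 1×364 + 2×240 + 2×131 = 364 + 480 + 262 = 1106
link = 1106/1106 = 1.000000
Link Feb 2008→Mar 2008:
ΣP(Mar 2008)Q(Feb 2008) = 1×445 + 3×243 + 2×143 = 445 + 729 + 286 = 1460
ΣP(Feb 2008)Q(Feb 2008) = 1×445 + 2×243 + 2×143 = 445 + 486 + 286 = 1217
link = 1460/1217 = 1.199671
Link Mar 2008→Apr 2008:
ΣP(Apr 2008)Q(Mar 2008) = 1×385 + 3×210 + 2×131 = 385 + 630 + 262 = 1277
ΣP(Mar 2008)Q(Mar 2008) = 1×385 + 3×210 + 2×131 = 385 + 630 + 262 = 1277
link = 1277/1277 = 1.000000
Chained index = 100 × 1.000000 × 1.199671 × 1.000000 = 119.9671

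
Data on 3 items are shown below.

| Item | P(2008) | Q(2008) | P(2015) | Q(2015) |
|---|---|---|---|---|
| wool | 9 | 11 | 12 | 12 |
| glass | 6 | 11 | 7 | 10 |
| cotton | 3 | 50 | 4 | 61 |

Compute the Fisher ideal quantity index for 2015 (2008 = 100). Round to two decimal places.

111.70

Laspeyres component (base-period weights):
ΣP(2008)Q(2015) = 9×12 + 6×10 + 3×61 = 108 + 60 + 183 = 351
ΣP(2008)Q(2008) = 9×11 + 6×11 + 3×50 = 99 + 66 + 150 = 315
L = 351 / 315 × 100 = 111.4286
Paasche component (current-period weights):
ΣP(2015)Q(2015) = 12×12 + 7×10 + 4×61 = 144 + 70 + 244 = 458
ΣP(2015)Q(2008) = 12×11 + 7×11 + 4×50 = 132 + 77 + 200 = 409
P = 458 / 409 × 100 = 111.9804
Fisher = √(L × P) = √(111.4286 × 111.9804) = 111.7042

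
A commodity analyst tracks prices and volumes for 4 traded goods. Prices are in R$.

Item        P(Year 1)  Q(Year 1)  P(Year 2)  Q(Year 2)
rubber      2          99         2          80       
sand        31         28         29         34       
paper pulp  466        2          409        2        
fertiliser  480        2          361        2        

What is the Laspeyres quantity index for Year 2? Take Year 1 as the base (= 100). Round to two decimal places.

Laspeyres quantity index uses base-period prices as weights.
ΣP(Year 1)·Q(Year 2) = 2×80 + 31×34 + 466×2 + 480×2 = 160 + 1054 + 932 + 960 = 3106
ΣP(Year 1)·Q(Year 1) = 2×99 + 31×28 + 466×2 + 480×2 = 198 + 868 + 932 + 960 = 2958
Index = 3106 / 2958 × 100 = 105.0034

105.00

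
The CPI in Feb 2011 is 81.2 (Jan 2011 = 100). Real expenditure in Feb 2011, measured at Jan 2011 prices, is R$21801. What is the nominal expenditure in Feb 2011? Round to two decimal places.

17702.41

Nominal = Real × (Index/100) = 21801 × (81.2/100)
        = 21801 × 0.812 = 17702.4120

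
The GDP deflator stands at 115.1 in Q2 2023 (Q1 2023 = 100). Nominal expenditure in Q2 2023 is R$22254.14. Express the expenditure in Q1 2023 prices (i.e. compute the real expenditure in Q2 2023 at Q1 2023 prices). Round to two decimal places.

Real = Nominal ÷ (Index/100) = 22254.14 ÷ (115.1/100)
     = 22254.14 ÷ 1.151 = 19334.6134

19334.61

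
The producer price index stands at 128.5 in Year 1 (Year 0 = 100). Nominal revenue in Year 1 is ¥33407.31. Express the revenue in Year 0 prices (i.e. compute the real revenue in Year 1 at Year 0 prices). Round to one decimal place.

25997.9

Real = Nominal ÷ (Index/100) = 33407.31 ÷ (128.5/100)
     = 33407.31 ÷ 1.285 = 25997.9066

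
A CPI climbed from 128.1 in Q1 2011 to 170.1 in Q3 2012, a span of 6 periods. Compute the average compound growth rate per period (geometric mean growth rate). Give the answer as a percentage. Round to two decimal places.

Growth factor = (170.1/128.1)^(1/6) = (1.327869)^(1/6) = 1.048397
Growth rate = 1.048397 − 1 = 0.048397 = 4.8397%

4.84%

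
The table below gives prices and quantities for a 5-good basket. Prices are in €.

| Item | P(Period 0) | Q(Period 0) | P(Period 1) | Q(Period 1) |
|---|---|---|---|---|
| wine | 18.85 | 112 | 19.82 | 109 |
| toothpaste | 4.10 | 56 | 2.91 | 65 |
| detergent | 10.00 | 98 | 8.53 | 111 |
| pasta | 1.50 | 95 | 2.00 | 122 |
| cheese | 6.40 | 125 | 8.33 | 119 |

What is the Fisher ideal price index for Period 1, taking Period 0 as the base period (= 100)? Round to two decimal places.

Laspeyres component (base-period weights):
ΣP(Period 1)Q(Period 0) = 19.82×112 + 2.91×56 + 8.53×98 + 2.00×95 + 8.33×125 = 2219.84 + 162.96 + 835.94 + 190 + 1041.25 = 4449.99
ΣP(Period 0)Q(Period 0) = 18.85×112 + 4.10×56 + 10.00×98 + 1.50×95 + 6.40×125 = 2111.2 + 229.6 + 980 + 142.5 + 800 = 4263.3
L = 4449.99 / 4263.3 × 100 = 104.3790
Paasche component (current-period weights):
ΣP(Period 1)Q(Period 1) = 19.82×109 + 2.91×65 + 8.53×111 + 2.00×122 + 8.33×119 = 2160.38 + 189.15 + 946.83 + 244 + 991.27 = 4531.63
ΣP(Period 0)Q(Period 1) = 18.85×109 + 4.10×65 + 10.00×111 + 1.50×122 + 6.40×119 = 2054.65 + 266.5 + 1110 + 183 + 761.6 = 4375.75
P = 4531.63 / 4375.75 × 100 = 103.5624
Fisher = √(L × P) = √(104.3790 × 103.5624) = 103.9699

103.97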